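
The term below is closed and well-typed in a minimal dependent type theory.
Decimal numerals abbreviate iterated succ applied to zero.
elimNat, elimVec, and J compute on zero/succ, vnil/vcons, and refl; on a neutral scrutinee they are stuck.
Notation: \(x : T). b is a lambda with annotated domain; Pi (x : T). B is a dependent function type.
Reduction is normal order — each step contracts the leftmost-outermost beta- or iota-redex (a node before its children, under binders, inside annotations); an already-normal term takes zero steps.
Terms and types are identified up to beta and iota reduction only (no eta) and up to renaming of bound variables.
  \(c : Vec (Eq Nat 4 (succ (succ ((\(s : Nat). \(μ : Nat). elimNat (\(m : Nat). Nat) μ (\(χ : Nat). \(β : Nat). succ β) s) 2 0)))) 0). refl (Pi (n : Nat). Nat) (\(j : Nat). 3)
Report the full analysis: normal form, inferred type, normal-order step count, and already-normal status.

resulting normal form:
  \(c : Vec (Eq Nat 4 4) 0). refl (Pi (s : Nat). Nat) (\(μ : Nat). 3)
type:
  Pi (c : Vec (Eq Nat 4 4) 0). Eq (Pi (s : Nat). Nat) (\(μ : Nat). 3) (\(m : Nat). 3)
reduction steps (normal order): 9
already normal: no
first contracted redex: a beta-redex


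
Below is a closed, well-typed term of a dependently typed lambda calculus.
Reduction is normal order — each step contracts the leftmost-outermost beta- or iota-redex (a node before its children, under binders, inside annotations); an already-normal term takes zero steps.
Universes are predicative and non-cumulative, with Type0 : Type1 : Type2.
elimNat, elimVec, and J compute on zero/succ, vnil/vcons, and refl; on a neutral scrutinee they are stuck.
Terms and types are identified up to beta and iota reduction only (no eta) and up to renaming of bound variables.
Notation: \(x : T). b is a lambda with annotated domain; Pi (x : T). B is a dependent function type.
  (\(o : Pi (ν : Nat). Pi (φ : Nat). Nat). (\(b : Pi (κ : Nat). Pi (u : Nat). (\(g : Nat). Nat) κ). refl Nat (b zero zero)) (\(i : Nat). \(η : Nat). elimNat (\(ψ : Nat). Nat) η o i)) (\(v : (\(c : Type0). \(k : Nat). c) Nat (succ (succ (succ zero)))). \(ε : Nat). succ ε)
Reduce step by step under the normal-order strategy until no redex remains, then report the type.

reduction (normal order):
  (\(o : Pi (ν : Nat). Pi (φ : Nat). Nat). (\(b : Pi (κ : Nat). Pi (u : Nat). (\(g : Nat). Nat) κ). refl Nat (b zero zero)) (\(i : Nat). \(η : Nat). elimNat (\(ψ : Nat). Nat) η o i)) (\(v : (\(c : Type0). \(k : Nat). c) Nat (succ (succ (succ zero)))). \(ε : Nat). succ ε)
  ~> (\(o : Pi (ν : Nat). Pi (φ : Nat). (\(b : Nat). Nat) ν). refl Nat (o zero zero)) (\(κ : Nat). \(u : Nat). elimNat (\(g : Nat). Nat) u (\(i : (\(η : Type0). \(ψ : Nat). η) Nat (succ (succ (succ zero)))). \(v : Nat). succ v) κ)
  ~> refl Nat ((\(o : Nat). \(ν : Nat). elimNat (\(φ : Nat). Nat) ν (\(b : (\(κ : Type0). \(u : Nat). κ) Nat (succ (succ (succ zero)))). \(g : Nat). succ g) o) zero zero)
  ~> refl Nat ((\(o : Nat). elimNat (\(ν : Nat). Nat) o (\(φ : (\(b : Type0). \(κ : Nat). b) Nat (succ (succ (succ zero)))). \(u : Nat). succ u) zero) zero)
  ~> refl Nat (elimNat (\(o : Nat). Nat) zero (\(ν : (\(φ : Type0). \(b : Nat). φ) Nat (succ (succ (succ zero)))). \(κ : Nat). succ κ) zero)
  ~> refl Nat zero
inferred type:
  Eq Nat zero zero


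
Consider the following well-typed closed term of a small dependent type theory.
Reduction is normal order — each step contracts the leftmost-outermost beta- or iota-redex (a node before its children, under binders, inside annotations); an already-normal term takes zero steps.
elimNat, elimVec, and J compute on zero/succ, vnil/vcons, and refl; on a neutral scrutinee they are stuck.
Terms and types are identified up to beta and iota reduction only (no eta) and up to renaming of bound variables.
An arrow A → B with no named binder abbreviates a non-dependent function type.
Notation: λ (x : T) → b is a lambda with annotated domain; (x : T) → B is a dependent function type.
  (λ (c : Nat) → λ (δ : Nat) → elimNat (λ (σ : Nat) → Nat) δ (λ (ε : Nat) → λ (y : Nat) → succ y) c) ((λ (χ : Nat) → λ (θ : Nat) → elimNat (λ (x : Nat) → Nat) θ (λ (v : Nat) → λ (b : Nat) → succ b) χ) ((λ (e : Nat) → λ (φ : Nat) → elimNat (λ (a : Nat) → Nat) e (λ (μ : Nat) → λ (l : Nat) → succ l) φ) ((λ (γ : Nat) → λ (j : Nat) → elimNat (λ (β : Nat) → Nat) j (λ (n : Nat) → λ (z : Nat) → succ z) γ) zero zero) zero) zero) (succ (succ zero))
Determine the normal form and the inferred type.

resulting normal form:
  succ (succ zero)
inferred type:
  Nat
observation: the leftmost-outermost redex is a beta-redex, and normalization takes 12 steps.


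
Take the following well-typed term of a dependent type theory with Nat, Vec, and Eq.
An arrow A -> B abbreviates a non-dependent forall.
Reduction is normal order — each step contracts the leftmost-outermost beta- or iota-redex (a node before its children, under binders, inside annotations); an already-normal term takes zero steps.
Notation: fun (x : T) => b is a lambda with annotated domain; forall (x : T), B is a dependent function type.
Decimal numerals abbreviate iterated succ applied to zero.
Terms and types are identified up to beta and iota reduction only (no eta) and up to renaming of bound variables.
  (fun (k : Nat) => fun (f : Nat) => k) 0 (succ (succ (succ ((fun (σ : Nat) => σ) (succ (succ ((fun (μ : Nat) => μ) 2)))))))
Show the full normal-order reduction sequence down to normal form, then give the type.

normal-order reduction:
  (fun (k : Nat) => fun (f : Nat) => k) 0 (succ (succ (succ ((fun (σ : Nat) => σ) (succ (succ ((fun (μ : Nat) => μ) 2)))))))
  ~> (fun (k : Nat) => 0) (succ (succ (succ ((fun (f : Nat) => f) (succ (succ ((fun (σ : Nat) => σ) 2)))))))
  ~> 0
type:
  Nat


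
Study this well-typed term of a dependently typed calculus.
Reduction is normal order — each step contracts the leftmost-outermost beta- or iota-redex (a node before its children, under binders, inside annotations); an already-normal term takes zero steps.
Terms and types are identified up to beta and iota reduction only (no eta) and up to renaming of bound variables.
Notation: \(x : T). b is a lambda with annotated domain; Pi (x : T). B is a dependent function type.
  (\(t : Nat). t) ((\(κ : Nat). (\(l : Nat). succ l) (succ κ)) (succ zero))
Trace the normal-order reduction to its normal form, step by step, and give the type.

reduction (normal order):
  (\(t : Nat). t) ((\(κ : Nat). (\(l : Nat). succ l) (succ κ)) (succ zero))
  ~> (\(t : Nat). (\(κ : Nat). succ κ) (succ t)) (succ zero)
  ~> (\(t : Nat). succ t) (succ (succ zero))
  ~> succ (succ (succ zero))
the term's type:
  Nat


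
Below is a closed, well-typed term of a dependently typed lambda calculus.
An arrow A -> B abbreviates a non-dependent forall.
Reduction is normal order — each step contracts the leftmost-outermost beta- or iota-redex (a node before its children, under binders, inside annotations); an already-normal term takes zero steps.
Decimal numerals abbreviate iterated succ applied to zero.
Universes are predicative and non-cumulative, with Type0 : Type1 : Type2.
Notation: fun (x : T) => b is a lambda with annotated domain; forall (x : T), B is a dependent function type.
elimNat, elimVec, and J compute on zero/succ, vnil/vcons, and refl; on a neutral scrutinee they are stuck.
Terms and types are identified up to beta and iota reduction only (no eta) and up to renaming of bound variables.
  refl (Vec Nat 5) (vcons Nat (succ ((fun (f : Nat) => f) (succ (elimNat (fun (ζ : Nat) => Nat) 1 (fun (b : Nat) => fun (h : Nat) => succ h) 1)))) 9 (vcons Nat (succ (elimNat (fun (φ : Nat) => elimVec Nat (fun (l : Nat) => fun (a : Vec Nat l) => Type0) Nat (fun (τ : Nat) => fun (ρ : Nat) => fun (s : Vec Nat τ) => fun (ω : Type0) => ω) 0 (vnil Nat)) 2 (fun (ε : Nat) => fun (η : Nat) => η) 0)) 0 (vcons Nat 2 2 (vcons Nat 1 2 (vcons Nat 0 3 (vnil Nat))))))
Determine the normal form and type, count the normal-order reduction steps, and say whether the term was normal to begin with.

reduced normal form:
  refl (Vec Nat 5) (vcons Nat 4 9 (vcons Nat 3 0 (vcons Nat 2 2 (vcons Nat 1 2 (vcons Nat 0 3 (vnil Nat))))))
inferred type:
  Eq (Vec Nat 5) (vcons Nat 4 9 (vcons Nat 3 0 (vcons Nat 2 2 (vcons Nat 1 2 (vcons Nat 0 3 (vnil Nat)))))) (vcons Nat 4 9 (vcons Nat 3 0 (vcons Nat 2 2 (vcons Nat 1 2 (vcons Nat 0 3 (vnil Nat))))))
reduction steps (normal order): 6
already normal: no
first contracted redex: a beta-redex


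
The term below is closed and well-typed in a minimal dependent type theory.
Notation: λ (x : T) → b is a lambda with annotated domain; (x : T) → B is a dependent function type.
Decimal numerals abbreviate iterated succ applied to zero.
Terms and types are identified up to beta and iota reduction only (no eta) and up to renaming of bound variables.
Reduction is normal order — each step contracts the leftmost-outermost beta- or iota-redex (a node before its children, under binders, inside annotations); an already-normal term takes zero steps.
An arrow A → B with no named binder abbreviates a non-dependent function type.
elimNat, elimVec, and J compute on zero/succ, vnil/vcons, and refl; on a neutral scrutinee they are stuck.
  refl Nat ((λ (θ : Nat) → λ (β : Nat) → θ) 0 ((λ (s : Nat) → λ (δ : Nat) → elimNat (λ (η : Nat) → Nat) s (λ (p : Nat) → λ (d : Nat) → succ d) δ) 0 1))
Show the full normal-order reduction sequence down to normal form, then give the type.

normal-order reduction sequence:
  refl Nat ((λ (θ : Nat) → λ (β : Nat) → θ) 0 ((λ (s : Nat) → λ (δ : Nat) → elimNat (λ (η : Nat) → Nat) s (λ (p : Nat) → λ (d : Nat) → succ d) δ) 0 1))
  ~> refl Nat ((λ (θ : Nat) → 0) ((λ (β : Nat) → λ (s : Nat) → elimNat (λ (δ : Nat) → Nat) β (λ (η : Nat) → λ (p : Nat) → succ p) s) 0 1))
  ~> refl Nat 0
inferred type:
  Eq Nat 0 0


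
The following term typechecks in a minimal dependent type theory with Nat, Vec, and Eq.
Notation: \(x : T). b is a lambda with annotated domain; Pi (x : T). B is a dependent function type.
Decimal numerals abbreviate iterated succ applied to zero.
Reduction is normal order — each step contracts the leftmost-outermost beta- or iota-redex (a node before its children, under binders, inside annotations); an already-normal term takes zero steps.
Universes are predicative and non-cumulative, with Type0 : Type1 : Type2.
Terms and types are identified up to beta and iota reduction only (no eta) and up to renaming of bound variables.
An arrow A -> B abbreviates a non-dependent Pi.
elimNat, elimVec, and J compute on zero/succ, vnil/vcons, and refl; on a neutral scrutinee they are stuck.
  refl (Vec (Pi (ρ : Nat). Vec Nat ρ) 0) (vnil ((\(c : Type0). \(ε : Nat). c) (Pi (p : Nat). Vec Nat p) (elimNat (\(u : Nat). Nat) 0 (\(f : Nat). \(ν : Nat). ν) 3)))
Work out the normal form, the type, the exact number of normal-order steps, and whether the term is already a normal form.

reduced normal form:
  refl (Vec (Pi (ρ : Nat). Vec Nat ρ) 0) (vnil (Pi (c : Nat). Vec Nat c))
inferred type:
  Eq (Vec (Pi (ρ : Nat). Vec Nat ρ) 0) (vnil (Pi (c : Nat). Vec Nat c)) (vnil (Pi (ε : Nat). Vec Nat ε))
reduction steps (normal order): 2
started in normal form: no
first contracted redex: a beta-redex


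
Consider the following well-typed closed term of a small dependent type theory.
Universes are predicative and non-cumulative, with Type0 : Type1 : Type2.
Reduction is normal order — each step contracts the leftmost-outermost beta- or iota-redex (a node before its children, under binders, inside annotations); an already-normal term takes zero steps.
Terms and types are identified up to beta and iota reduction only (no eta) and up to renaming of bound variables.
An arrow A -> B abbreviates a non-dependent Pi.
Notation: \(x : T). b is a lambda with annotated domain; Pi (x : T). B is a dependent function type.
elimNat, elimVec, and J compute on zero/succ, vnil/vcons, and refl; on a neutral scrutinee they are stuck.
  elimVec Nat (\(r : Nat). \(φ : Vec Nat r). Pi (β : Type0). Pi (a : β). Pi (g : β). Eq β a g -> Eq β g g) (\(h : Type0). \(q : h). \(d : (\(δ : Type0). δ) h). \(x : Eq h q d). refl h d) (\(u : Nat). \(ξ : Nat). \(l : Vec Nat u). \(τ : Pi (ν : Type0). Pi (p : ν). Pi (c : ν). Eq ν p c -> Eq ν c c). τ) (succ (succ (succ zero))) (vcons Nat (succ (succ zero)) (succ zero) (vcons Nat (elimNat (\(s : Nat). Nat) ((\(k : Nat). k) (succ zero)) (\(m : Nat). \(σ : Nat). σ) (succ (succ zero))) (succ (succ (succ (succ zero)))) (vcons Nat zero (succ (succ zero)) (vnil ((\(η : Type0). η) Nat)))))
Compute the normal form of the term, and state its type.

reduced normal form:
  \(r : Type0). \(φ : r). \(β : r). \(a : Eq r φ β). refl r β
type:
  Pi (r : Type0). Pi (φ : r). Pi (β : r). Eq r φ β -> Eq r β β
observation: the first redex contracted is an elimVec iota-redex; the normal form is reached in 17 normal-order steps.


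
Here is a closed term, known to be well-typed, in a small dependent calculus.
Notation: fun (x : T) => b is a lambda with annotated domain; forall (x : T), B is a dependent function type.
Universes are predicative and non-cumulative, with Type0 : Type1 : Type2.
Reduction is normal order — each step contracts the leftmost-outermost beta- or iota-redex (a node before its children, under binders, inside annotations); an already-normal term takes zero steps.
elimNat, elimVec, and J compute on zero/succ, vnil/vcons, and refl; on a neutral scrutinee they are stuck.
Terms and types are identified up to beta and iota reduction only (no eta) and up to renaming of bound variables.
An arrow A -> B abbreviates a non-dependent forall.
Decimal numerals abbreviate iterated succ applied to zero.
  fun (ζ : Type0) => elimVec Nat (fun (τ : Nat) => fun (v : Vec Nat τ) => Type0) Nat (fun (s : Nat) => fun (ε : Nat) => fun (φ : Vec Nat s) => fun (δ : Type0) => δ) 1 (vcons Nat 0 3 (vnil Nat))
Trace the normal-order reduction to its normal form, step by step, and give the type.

normal-order reduction:
  fun (ζ : Type0) => elimVec Nat (fun (τ : Nat) => fun (v : Vec Nat τ) => Type0) Nat (fun (s : Nat) => fun (ε : Nat) => fun (φ : Vec Nat s) => fun (δ : Type0) => δ) 1 (vcons Nat 0 3 (vnil Nat))
  ~> fun (ζ : Type0) => (fun (τ : Nat) => fun (v : Nat) => fun (s : Vec Nat τ) => fun (ε : Type0) => ε) 0 3 (vnil Nat) (elimVec Nat (fun (φ : Nat) => fun (δ : Vec Nat φ) => Type0) Nat (fun (p : Nat) => fun (α : Nat) => fun (e : Vec Nat p) => fun (κ : Type0) => κ) 0 (vnil Nat))
  ~> fun (ζ : Type0) => (fun (τ : Nat) => fun (v : Vec Nat 0) => fun (s : Type0) => s) 3 (vnil Nat) (elimVec Nat (fun (ε : Nat) => fun (φ : Vec Nat ε) => Type0) Nat (fun (δ : Nat) => fun (p : Nat) => fun (α : Vec Nat δ) => fun (e : Type0) => e) 0 (vnil Nat))
  ~> fun (ζ : Type0) => (fun (τ : Vec Nat 0) => fun (v : Type0) => v) (vnil Nat) (elimVec Nat (fun (s : Nat) => fun (ε : Vec Nat s) => Type0) Nat (fun (φ : Nat) => fun (δ : Nat) => fun (p : Vec Nat φ) => fun (α : Type0) => α) 0 (vnil Nat))
  ~> fun (ζ : Type0) => (fun (τ : Type0) => τ) (elimVec Nat (fun (v : Nat) => fun (s : Vec Nat v) => Type0) Nat (fun (ε : Nat) => fun (φ : Nat) => fun (δ : Vec Nat ε) => fun (p : Type0) => p) 0 (vnil Nat))
  ~> fun (ζ : Type0) => elimVec Nat (fun (τ : Nat) => fun (v : Vec Nat τ) => Type0) Nat (fun (s : Nat) => fun (ε : Nat) => fun (φ : Vec Nat s) => fun (δ : Type0) => δ) 0 (vnil Nat)
  ~> fun (ζ : Type0) => Nat
inferred type:
  Type0 -> Type0


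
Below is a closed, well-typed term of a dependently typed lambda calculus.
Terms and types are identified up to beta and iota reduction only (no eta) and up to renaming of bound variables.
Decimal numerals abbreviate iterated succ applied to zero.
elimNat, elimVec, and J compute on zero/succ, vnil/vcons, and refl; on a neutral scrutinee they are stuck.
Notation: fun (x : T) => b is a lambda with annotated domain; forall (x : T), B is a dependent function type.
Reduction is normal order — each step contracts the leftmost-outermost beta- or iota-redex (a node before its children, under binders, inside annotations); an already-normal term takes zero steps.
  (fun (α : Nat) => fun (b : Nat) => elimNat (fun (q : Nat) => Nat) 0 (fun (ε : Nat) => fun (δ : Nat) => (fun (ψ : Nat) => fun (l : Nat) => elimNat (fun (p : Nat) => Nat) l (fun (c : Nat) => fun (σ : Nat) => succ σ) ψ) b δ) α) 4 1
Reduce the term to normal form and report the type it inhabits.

reduced normal form:
  4
inferred type:
  Nat


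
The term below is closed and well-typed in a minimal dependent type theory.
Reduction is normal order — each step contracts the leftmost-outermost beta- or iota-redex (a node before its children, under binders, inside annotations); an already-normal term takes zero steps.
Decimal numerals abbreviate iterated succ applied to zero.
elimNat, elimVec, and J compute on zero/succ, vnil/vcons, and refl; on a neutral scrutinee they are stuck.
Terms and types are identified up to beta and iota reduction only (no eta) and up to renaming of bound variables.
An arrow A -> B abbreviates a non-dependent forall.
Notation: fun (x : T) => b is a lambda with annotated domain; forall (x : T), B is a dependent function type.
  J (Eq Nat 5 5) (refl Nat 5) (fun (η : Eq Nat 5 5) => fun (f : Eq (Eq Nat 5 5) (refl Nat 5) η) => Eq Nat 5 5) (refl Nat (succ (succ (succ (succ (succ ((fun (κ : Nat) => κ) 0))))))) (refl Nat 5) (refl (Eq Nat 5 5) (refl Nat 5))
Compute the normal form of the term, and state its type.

resulting normal form:
  refl Nat 5
type:
  Eq Nat 5 5
observation: contracting a J iota-redex first, the term normalizes in 2 steps.


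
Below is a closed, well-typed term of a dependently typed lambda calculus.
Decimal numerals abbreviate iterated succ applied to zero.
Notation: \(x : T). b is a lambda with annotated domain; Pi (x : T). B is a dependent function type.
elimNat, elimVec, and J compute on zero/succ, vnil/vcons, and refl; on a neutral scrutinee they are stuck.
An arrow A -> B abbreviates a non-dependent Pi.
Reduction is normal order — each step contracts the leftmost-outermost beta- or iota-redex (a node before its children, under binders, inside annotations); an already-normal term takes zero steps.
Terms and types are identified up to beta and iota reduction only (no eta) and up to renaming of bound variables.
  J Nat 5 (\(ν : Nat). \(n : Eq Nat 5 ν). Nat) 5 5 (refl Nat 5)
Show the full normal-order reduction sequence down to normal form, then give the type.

reduction (normal order):
  J Nat 5 (\(ν : Nat). \(n : Eq Nat 5 ν). Nat) 5 5 (refl Nat 5)
  ~> 5
the term's type:
  Nat


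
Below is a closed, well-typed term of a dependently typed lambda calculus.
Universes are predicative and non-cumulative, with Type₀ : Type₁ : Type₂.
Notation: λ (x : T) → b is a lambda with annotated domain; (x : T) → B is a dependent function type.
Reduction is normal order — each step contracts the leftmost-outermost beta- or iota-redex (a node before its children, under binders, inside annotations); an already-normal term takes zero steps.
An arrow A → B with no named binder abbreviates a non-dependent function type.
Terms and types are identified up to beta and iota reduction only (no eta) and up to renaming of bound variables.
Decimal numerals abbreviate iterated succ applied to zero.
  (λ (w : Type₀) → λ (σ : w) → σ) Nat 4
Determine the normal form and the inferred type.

normal form:
  4
type:
  Nat
observation: the leftmost-outermost redex is a beta-redex, and normalization takes 2 steps.


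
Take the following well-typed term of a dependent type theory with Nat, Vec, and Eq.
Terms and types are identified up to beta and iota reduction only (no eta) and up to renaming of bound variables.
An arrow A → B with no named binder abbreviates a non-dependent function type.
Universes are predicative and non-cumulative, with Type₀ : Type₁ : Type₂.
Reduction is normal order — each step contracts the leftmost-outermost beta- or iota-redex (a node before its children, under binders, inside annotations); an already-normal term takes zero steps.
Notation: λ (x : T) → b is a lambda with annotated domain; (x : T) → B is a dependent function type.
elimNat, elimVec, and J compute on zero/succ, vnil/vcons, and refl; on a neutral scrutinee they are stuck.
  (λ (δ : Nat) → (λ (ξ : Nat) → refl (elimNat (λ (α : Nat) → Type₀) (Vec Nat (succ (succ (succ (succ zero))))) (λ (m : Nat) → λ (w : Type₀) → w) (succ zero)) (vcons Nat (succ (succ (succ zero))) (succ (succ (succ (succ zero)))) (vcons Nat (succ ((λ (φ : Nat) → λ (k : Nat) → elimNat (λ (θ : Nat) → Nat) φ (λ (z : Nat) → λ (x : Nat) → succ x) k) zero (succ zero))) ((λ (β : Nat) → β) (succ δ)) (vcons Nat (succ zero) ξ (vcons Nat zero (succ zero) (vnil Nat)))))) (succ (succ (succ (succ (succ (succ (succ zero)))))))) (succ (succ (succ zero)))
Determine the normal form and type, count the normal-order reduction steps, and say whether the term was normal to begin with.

reduced normal form:
  refl (Vec Nat (succ (succ (succ (succ zero))))) (vcons Nat (succ (succ (succ zero))) (succ (succ (succ (succ zero)))) (vcons Nat (succ (succ zero)) (succ (succ (succ (succ zero)))) (vcons Nat (succ zero) (succ (succ (succ (succ (succ (succ (succ zero))))))) (vcons Nat zero (succ zero) (vnil Nat)))))
inferred type:
  Eq (Vec Nat (succ (succ (succ (succ zero))))) (vcons Nat (succ (succ (succ zero))) (succ (succ (succ (succ zero)))) (vcons Nat (succ (succ zero)) (succ (succ (succ (succ zero)))) (vcons Nat (succ zero) (succ (succ (succ (succ (succ (succ (succ zero))))))) (vcons Nat zero (succ zero) (vnil Nat))))) (vcons Nat (succ (succ (succ zero))) (succ (succ (succ (succ zero)))) (vcons Nat (succ (succ zero)) (succ (succ (succ (succ zero)))) (vcons Nat (succ zero) (succ (succ (succ (succ (succ (succ (succ zero))))))) (vcons Nat zero (succ zero) (vnil Nat)))))
reduction steps (normal order): 13
already normal: no
first contracted redex: a beta-redex


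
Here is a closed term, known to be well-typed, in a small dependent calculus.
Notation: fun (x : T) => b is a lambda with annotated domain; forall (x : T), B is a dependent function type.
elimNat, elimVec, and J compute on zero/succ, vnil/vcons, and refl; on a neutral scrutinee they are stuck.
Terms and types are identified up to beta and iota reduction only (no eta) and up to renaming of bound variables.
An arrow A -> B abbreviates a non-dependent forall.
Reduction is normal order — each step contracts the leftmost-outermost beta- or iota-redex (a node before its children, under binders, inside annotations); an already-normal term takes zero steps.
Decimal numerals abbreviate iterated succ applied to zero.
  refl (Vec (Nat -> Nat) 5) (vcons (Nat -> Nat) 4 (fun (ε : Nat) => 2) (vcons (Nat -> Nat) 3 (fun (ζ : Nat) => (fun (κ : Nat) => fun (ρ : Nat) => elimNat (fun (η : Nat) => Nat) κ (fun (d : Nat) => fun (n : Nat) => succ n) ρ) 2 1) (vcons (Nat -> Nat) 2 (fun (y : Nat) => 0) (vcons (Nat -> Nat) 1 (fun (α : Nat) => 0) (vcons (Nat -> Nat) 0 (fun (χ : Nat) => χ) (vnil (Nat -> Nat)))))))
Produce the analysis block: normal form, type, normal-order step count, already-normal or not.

reduced normal form:
  refl (Vec (Nat -> Nat) 5) (vcons (Nat -> Nat) 4 (fun (ε : Nat) => 2) (vcons (Nat -> Nat) 3 (fun (ζ : Nat) => 3) (vcons (Nat -> Nat) 2 (fun (κ : Nat) => 0) (vcons (Nat -> Nat) 1 (fun (ρ : Nat) => 0) (vcons (Nat -> Nat) 0 (fun (η : Nat) => η) (vnil (Nat -> Nat)))))))
the term's type:
  Eq (Vec (Nat -> Nat) 5) (vcons (Nat -> Nat) 4 (fun (ε : Nat) => 2) (vcons (Nat -> Nat) 3 (fun (ζ : Nat) => 3) (vcons (Nat -> Nat) 2 (fun (κ : Nat) => 0) (vcons (Nat -> Nat) 1 (fun (ρ : Nat) => 0) (vcons (Nat -> Nat) 0 (fun (η : Nat) => η) (vnil (Nat -> Nat))))))) (vcons (Nat -> Nat) 4 (fun (d : Nat) => 2) (vcons (Nat -> Nat) 3 (fun (n : Nat) => 3) (vcons (Nat -> Nat) 2 (fun (y : Nat) => 0) (vcons (Nat -> Nat) 1 (fun (α : Nat) => 0) (vcons (Nat -> Nat) 0 (fun (χ : Nat) => χ) (vnil (Nat -> Nat)))))))
reduction steps (normal order): 6
term was already normal: no
first redex: a beta-redex


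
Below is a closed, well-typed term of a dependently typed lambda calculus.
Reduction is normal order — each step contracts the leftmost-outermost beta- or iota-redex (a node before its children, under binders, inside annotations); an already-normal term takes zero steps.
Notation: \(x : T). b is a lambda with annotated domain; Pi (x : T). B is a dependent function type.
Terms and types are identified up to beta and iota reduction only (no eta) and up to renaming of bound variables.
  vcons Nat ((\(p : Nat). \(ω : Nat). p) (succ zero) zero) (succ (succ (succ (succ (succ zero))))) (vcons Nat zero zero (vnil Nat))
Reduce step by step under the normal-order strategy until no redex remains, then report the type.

reduction (normal order):
  vcons Nat ((\(p : Nat). \(ω : Nat). p) (succ zero) zero) (succ (succ (succ (succ (succ zero))))) (vcons Nat zero zero (vnil Nat))
  ~> vcons Nat ((\(p : Nat). succ zero) zero) (succ (succ (succ (succ (succ zero))))) (vcons Nat zero zero (vnil Nat))
  ~> vcons Nat (succ zero) (succ (succ (succ (succ (succ zero))))) (vcons Nat zero zero (vnil Nat))
type:
  Vec Nat (succ (succ zero))


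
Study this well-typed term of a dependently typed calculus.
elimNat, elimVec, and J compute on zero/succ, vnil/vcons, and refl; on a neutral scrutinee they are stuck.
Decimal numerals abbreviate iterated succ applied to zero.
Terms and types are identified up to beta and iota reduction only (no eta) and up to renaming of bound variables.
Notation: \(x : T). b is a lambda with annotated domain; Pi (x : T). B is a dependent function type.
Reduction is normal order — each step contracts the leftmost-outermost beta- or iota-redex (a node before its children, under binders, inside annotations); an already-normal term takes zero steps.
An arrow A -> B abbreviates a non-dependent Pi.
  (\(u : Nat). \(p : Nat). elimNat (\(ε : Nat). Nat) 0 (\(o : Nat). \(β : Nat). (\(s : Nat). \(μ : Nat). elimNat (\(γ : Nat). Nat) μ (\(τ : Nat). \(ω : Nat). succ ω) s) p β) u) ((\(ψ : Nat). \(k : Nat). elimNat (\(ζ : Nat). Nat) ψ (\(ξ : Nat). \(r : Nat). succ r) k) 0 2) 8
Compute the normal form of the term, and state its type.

normal form:
  16
the term's type:
  Nat


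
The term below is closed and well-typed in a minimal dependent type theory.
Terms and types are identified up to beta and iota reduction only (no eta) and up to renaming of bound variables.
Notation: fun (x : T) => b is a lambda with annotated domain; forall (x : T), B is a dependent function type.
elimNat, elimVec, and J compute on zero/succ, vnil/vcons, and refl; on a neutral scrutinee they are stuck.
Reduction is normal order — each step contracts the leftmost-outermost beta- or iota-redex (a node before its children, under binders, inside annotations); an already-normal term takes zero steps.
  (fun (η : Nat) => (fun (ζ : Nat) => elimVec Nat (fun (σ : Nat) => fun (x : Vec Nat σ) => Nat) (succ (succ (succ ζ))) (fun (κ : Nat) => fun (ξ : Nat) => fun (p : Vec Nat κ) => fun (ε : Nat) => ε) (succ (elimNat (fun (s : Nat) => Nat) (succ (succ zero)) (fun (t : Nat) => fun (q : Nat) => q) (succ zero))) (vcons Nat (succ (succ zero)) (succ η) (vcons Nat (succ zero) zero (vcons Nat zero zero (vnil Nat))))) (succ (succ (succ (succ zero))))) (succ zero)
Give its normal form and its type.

reduced normal form:
  succ (succ (succ (succ (succ (succ (succ zero))))))
the term's type:
  Nat
observation: reduction starts at a beta-redex, and 18 normal-order steps reach the normal form.


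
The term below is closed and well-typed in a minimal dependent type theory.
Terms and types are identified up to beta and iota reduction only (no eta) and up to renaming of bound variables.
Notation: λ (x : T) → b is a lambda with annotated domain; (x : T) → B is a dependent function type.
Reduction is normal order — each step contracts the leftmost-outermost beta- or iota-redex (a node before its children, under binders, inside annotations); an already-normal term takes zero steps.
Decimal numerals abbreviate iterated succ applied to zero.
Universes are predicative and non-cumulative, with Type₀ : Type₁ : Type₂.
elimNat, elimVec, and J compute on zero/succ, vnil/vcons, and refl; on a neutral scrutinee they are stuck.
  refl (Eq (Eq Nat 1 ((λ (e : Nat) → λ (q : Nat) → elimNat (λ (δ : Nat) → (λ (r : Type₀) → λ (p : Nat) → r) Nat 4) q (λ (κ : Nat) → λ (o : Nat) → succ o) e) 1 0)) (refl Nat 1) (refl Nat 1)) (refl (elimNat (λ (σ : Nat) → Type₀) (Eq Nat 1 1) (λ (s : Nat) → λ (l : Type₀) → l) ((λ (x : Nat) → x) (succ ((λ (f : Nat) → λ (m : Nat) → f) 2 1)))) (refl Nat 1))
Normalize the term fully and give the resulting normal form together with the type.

reduced normal form:
  refl (Eq (Eq Nat 1 1) (refl Nat 1) (refl Nat 1)) (refl (Eq Nat 1 1) (refl Nat 1))
the term's type:
  Eq (Eq (Eq Nat 1 1) (refl Nat 1) (refl Nat 1)) (refl (Eq Nat 1 1) (refl Nat 1)) (refl (Eq Nat 1 1) (refl Nat 1))
observation: the first redex contracted is a beta-redex; the normal form is reached in 19 normal-order steps.


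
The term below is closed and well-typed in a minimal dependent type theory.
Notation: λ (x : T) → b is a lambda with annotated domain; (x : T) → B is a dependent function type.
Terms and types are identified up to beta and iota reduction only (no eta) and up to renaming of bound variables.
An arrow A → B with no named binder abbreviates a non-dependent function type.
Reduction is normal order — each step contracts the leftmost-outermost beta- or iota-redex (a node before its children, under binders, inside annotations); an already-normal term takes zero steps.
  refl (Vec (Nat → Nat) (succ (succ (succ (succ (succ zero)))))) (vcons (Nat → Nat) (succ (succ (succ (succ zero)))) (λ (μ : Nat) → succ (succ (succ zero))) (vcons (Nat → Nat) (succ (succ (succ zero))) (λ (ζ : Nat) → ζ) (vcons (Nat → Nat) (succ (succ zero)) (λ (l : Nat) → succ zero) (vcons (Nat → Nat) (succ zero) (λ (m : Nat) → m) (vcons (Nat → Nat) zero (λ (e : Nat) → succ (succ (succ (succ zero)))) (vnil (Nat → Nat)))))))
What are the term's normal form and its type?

reduced normal form:
  refl (Vec (Nat → Nat) (succ (succ (succ (succ (succ zero)))))) (vcons (Nat → Nat) (succ (succ (succ (succ zero)))) (λ (μ : Nat) → succ (succ (succ zero))) (vcons (Nat → Nat) (succ (succ (succ zero))) (λ (ζ : Nat) → ζ) (vcons (Nat → Nat) (succ (succ zero)) (λ (l : Nat) → succ zero) (vcons (Nat → Nat) (succ zero) (λ (m : Nat) → m) (vcons (Nat → Nat) zero (λ (e : Nat) → succ (succ (succ (succ zero)))) (vnil (Nat → Nat)))))))
type:
  Eq (Vec (Nat → Nat) (succ (succ (succ (succ (succ zero)))))) (vcons (Nat → Nat) (succ (succ (succ (succ zero)))) (λ (μ : Nat) → succ (succ (succ zero))) (vcons (Nat → Nat) (succ (succ (succ zero))) (λ (ζ : Nat) → ζ) (vcons (Nat → Nat) (succ (succ zero)) (λ (l : Nat) → succ zero) (vcons (Nat → Nat) (succ zero) (λ (m : Nat) → m) (vcons (Nat → Nat) zero (λ (e : Nat) → succ (succ (succ (succ zero)))) (vnil (Nat → Nat))))))) (vcons (Nat → Nat) (succ (succ (succ (succ zero)))) (λ (o : Nat) → succ (succ (succ zero))) (vcons (Nat → Nat) (succ (succ (succ zero))) (λ (β : Nat) → β) (vcons (Nat → Nat) (succ (succ zero)) (λ (ρ : Nat) → succ zero) (vcons (Nat → Nat) (succ zero) (λ (u : Nat) → u) (vcons (Nat → Nat) zero (λ (ψ : Nat) → succ (succ (succ (succ zero)))) (vnil (Nat → Nat)))))))
observation: no redex remains anywhere in the term; it is its own normal form.


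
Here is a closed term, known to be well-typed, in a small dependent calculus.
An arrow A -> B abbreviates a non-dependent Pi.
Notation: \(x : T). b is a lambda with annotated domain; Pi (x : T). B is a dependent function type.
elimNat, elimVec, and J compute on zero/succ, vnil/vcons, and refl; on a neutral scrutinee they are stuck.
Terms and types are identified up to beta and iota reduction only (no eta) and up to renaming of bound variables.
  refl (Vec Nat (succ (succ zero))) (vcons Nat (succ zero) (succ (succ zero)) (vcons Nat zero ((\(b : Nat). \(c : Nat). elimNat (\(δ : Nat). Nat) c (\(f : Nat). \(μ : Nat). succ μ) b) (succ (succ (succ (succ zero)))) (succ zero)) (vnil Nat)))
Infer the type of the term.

inferred type:
  Eq (Vec Nat (succ (succ zero))) (vcons Nat (succ zero) (succ (succ zero)) (vcons Nat zero (succ (succ (succ (succ (succ zero))))) (vnil Nat))) (vcons Nat (succ zero) (succ (succ zero)) (vcons Nat zero (succ (succ (succ (succ (succ zero))))) (vnil Nat)))


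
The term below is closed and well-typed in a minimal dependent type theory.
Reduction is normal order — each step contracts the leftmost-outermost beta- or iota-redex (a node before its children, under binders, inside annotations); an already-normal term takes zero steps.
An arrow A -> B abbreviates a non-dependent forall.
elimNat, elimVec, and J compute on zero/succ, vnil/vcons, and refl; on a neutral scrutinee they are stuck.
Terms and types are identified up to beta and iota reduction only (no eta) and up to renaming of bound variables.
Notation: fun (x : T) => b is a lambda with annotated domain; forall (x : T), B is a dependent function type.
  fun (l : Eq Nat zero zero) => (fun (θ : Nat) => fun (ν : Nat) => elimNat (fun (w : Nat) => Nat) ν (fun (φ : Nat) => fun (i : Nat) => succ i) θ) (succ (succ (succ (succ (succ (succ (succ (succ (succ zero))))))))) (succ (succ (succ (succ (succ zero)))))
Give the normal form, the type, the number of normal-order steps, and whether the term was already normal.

reduced normal form:
  fun (l : Eq Nat zero zero) => succ (succ (succ (succ (succ (succ (succ (succ (succ (succ (succ (succ (succ (succ zero)))))))))))))
inferred type:
  Eq Nat zero zero -> Nat
steps to reach normal form (normal order): 30
already normal: no
first redex: a beta-redex


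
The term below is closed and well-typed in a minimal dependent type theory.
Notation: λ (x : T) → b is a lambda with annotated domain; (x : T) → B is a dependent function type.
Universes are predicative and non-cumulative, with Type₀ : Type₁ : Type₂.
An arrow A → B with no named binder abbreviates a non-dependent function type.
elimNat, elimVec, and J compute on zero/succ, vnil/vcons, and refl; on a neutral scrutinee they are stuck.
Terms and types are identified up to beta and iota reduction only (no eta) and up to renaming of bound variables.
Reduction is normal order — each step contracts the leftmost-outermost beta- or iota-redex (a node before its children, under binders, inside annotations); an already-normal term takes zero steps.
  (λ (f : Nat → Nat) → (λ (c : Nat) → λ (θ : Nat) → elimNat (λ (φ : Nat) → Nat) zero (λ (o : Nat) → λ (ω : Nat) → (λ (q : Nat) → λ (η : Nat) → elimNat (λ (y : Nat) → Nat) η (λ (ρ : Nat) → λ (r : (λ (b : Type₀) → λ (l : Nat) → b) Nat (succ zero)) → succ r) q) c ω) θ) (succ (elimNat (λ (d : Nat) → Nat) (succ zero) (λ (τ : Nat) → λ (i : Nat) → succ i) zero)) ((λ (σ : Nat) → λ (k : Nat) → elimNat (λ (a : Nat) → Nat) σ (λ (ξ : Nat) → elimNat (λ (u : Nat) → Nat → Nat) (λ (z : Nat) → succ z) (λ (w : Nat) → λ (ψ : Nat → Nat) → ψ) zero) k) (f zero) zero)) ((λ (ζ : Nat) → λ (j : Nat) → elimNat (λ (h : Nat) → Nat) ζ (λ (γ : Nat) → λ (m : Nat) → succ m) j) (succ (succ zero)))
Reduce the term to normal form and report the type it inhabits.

reduced normal form:
  succ (succ (succ (succ zero)))
type:
  Nat


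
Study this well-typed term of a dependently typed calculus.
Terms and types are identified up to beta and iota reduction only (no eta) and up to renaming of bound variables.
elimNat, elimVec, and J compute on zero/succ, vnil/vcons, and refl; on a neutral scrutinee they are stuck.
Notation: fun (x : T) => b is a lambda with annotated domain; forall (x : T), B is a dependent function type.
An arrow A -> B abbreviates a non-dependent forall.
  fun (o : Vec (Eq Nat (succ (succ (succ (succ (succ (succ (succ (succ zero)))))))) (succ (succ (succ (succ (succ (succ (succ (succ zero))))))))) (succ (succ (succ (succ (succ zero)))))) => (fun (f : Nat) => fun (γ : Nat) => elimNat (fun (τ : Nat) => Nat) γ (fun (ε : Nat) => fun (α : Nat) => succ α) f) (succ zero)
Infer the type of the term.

type:
  Vec (Eq Nat (succ (succ (succ (succ (succ (succ (succ (succ zero)))))))) (succ (succ (succ (succ (succ (succ (succ (succ zero))))))))) (succ (succ (succ (succ (succ zero))))) -> Nat -> Nat


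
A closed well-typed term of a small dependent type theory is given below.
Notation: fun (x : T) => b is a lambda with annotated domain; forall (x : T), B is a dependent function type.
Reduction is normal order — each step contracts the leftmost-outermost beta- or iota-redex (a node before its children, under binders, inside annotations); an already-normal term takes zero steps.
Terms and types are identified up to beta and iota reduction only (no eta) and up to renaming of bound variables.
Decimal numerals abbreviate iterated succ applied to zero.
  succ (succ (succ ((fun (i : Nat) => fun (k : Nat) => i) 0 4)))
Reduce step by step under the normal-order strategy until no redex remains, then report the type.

normal-order reduction:
  succ (succ (succ ((fun (i : Nat) => fun (k : Nat) => i) 0 4)))
  ~> succ (succ (succ ((fun (i : Nat) => 0) 4)))
  ~> 3
inferred type:
  Nat


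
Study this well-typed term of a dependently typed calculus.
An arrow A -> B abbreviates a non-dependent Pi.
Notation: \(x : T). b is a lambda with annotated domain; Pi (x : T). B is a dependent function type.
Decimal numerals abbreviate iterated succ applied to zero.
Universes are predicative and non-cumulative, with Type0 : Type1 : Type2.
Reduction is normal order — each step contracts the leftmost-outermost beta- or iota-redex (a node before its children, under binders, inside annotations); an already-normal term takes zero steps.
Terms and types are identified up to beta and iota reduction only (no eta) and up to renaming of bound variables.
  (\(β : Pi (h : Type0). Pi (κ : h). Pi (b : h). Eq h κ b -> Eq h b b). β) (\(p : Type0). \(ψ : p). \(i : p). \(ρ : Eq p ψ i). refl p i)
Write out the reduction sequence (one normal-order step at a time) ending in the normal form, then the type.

normal-order reduction:
  (\(β : Pi (h : Type0). Pi (κ : h). Pi (b : h). Eq h κ b -> Eq h b b). β) (\(p : Type0). \(ψ : p). \(i : p). \(ρ : Eq p ψ i). refl p i)
  ~> \(β : Type0). \(h : β). \(κ : β). \(b : Eq β h κ). refl β κ
inferred type:
  Pi (β : Type0). Pi (h : β). Pi (κ : β). Eq β h κ -> Eq β κ κ


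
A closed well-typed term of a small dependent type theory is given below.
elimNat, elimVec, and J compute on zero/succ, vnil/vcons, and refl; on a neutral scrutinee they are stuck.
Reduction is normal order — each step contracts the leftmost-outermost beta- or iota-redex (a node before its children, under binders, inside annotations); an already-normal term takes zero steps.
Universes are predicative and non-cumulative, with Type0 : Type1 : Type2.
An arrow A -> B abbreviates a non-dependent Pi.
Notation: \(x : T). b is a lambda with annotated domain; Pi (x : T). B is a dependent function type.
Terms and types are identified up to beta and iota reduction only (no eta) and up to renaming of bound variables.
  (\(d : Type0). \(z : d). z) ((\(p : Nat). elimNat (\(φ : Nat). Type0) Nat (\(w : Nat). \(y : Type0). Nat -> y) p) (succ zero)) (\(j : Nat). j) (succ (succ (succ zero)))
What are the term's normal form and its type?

normal form:
  succ (succ (succ zero))
inferred type:
  Nat
observation: 3 normal-order steps separate the term from its normal form.


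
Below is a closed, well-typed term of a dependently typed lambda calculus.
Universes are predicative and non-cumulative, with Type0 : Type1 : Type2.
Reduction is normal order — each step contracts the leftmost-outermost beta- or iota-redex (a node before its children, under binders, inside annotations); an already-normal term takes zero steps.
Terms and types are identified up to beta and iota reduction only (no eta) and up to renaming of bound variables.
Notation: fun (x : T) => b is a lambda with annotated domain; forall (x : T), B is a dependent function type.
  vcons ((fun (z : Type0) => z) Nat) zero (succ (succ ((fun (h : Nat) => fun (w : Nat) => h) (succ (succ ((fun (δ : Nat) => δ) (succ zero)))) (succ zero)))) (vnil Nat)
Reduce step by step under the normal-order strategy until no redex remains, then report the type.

normal-order reduction sequence:
  vcons ((fun (z : Type0) => z) Nat) zero (succ (succ ((fun (h : Nat) => fun (w : Nat) => h) (succ (succ ((fun (δ : Nat) => δ) (succ zero)))) (succ zero)))) (vnil Nat)
  ~> vcons Nat zero (succ (succ ((fun (z : Nat) => fun (h : Nat) => z) (succ (succ ((fun (w : Nat) => w) (succ zero)))) (succ zero)))) (vnil Nat)
  ~> vcons Nat zero (succ (succ ((fun (z : Nat) => succ (succ ((fun (h : Nat) => h) (succ zero)))) (succ zero)))) (vnil Nat)
  ~> vcons Nat zero (succ (succ (succ (succ ((fun (z : Nat) => z) (succ zero)))))) (vnil Nat)
  ~> vcons Nat zero (succ (succ (succ (succ (succ zero))))) (vnil Nat)
the term's type:
  Vec Nat (succ zero)
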